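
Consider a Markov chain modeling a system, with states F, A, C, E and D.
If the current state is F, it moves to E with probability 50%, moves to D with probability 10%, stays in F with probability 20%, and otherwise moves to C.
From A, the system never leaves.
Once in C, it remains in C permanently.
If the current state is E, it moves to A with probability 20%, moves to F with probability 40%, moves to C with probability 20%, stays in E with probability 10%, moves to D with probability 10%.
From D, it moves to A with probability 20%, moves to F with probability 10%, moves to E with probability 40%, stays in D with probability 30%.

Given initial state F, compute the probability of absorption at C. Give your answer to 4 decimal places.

0.6490

Let h(s) be the probability of absorption at C starting from transient state s. Then h(C) = 1 and h(A) = 0. By first-step analysis:
h(F) = 0.2·h(F) + 0.2·1 + 0.5·h(E) + 0.1·h(D)
h(E) = 0.4·h(F) + 0.2·0 + 0.2·1 + 0.1·h(E) + 0.1·h(D)
h(D) = 0.1·h(F) + 0.2·0 + 0.4·h(E) + 0.3·h(D)
Solving: h(F) = 0.6490, h(E) = 0.5563, h(D) = 0.4106.
Starting from F, the probability is 0.6490.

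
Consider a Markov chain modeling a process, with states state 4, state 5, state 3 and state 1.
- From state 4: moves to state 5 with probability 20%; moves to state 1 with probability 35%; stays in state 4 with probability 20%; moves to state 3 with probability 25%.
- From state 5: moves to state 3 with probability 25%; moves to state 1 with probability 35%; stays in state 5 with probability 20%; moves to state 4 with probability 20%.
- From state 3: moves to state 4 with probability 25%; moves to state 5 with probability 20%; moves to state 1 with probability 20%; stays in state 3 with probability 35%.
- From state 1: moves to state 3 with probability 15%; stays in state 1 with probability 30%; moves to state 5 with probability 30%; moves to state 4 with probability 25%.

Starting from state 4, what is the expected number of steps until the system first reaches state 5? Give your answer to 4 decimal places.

4.3509

Let t(s) be the expected number of steps to first reach state 5 from state s, with t(state 5) = 0. Conditioning on the first step:
t(state 4) = 1 + 0.2·t(state 4) + 0.25·t(state 3) + 0.35·t(state 1)
t(state 3) = 1 + 0.25·t(state 4) + 0.35·t(state 3) + 0.2·t(state 1)
t(state 1) = 1 + 0.25·t(state 4) + 0.15·t(state 3) + 0.3·t(state 1)
Solving: t(state 4) = 4.3509, t(state 3) = 4.4211, t(state 1) = 3.9298.
Expected steps from state 4 to state 5: 4.3509.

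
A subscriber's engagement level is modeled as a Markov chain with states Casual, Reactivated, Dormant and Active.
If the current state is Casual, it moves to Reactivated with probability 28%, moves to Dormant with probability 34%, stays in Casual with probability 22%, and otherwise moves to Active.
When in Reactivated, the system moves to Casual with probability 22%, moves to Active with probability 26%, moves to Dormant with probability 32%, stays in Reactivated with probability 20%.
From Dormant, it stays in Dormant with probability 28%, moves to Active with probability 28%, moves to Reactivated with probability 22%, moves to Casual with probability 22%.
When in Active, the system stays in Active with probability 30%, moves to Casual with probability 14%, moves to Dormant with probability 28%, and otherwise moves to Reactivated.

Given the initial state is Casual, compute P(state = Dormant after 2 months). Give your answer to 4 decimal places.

0.3044

Propagate the distribution vector 2 months from Casual.
After 0 months: (1.0000, 0.0000, 0.0000, 0.0000)
After 1 month: (0.2200, 0.2800, 0.3400, 0.1600)
After 2 months: (0.2072, 0.2372, 0.3044, 0.2512)
P(in Dormant after 2 months) = 0.3044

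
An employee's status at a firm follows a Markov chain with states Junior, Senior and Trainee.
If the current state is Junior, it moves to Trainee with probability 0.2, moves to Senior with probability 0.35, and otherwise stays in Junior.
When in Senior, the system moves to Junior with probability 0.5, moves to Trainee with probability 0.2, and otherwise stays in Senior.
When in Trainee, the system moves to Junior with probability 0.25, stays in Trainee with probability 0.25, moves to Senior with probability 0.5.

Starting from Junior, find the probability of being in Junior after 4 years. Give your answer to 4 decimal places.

Propagate the distribution vector 4 years from Junior.
After 0 years: (1.0000, 0.0000, 0.0000)
After 1 year: (0.4500, 0.3500, 0.2000)
After 2 years: (0.4275, 0.3625, 0.2100)
After 3 years: (0.4261, 0.3634, 0.2105)
After 4 years: (0.4261, 0.3634, 0.2105)
P(in Junior after 4 years) = 0.4261

0.4261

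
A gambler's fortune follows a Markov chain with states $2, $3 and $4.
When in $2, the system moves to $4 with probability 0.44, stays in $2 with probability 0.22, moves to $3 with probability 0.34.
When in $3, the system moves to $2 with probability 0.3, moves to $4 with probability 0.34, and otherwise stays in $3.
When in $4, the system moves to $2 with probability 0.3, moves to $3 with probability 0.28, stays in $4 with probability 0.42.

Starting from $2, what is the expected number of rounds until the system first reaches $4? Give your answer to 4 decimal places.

Let t(s) be the expected number of rounds to first reach $4 from state s, with t($4) = 0. Conditioning on the first round:
t($2) = 1 + 0.22·t($2) + 0.34·t($3)
t($3) = 1 + 0.3·t($2) + 0.36·t($3)
Solving: t($2) = 2.4673, t($3) = 2.7190.
Expected rounds from $2 to $4: 2.4673.

2.4673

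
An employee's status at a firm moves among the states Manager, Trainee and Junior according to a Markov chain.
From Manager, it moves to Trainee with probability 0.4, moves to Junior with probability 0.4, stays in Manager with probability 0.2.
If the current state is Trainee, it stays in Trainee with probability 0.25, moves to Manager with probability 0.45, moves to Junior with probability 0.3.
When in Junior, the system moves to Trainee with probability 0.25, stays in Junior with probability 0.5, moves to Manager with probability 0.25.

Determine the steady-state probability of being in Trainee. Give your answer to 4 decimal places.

Let the stationary distribution be π with π = πP and π_1 + π_2 + π_3 = 1.
π_1 = 0.2·π_1 + 0.45·π_2 + 0.25·π_3
π_2 = 0.4·π_1 + 0.25·π_2 + 0.25·π_3
Solving with the normalization constraint gives π = (0.2941, 0.2941, 0.4118).
So the stationary probability of Trainee is 0.2941.

0.2941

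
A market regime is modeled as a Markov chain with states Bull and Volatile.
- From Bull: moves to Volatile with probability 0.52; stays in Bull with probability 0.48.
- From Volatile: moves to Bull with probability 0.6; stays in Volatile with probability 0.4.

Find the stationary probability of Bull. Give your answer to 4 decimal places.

Let the stationary distribution be π with π = πP and π_1 + π_2 = 1.
π_1 = 0.48·π_1 + 0.6·π_2
Solving with the normalization constraint gives π = (0.5357, 0.4643).
So the stationary probability of Bull is 0.5357.

0.5357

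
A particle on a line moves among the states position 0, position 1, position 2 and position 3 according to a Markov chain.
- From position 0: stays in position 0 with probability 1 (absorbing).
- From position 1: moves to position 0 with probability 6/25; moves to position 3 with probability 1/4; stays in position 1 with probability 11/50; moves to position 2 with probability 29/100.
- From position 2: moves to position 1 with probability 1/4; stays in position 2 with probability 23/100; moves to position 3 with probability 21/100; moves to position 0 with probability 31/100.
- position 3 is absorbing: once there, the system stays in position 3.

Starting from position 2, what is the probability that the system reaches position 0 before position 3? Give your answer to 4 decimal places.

0.5715

Let h(s) be the probability of absorption at position 0 starting from transient state s. Then h(position 0) = 1 and h(position 3) = 0. By first-step analysis:
h(position 1) = 0.24·1 + 0.22·h(position 1) + 0.29·h(position 2) + 0.25·0
h(position 2) = 0.31·1 + 0.25·h(position 1) + 0.23·h(position 2) + 0.21·0
Solving: h(position 1) = 0.5202, h(position 2) = 0.5715.
Starting from position 2, the probability is 0.5715.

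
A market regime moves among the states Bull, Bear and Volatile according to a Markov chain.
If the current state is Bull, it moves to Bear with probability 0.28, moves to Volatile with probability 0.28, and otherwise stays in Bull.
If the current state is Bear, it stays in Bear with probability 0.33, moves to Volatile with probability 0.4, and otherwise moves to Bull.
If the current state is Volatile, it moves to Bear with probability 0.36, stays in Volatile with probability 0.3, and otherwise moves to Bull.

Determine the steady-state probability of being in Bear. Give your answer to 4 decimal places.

Let the stationary distribution be π with π = πP and π_1 + π_2 + π_3 = 1.
π_1 = 0.44·π_1 + 0.27·π_2 + 0.34·π_3
π_2 = 0.28·π_1 + 0.33·π_2 + 0.36·π_3
Solving with the normalization constraint gives π = (0.3527, 0.3221, 0.3252).
So the stationary probability of Bear is 0.3221.

0.3221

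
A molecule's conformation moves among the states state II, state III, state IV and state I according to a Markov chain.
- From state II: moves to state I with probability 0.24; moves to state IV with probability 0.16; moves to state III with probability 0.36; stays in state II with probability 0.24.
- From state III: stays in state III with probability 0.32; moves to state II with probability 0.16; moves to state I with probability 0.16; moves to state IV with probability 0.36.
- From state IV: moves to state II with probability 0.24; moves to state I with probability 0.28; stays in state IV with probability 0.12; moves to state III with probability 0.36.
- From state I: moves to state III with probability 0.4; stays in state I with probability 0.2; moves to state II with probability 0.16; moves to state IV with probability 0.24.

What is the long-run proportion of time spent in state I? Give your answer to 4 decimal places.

Let the stationary distribution be π with π = πP and π_1 + π_2 + π_3 + π_4 = 1.
π_1 = 0.24·π_1 + 0.16·π_2 + 0.24·π_3 + 0.16·π_4
π_2 = 0.36·π_1 + 0.32·π_2 + 0.36·π_3 + 0.4·π_4
π_3 = 0.16·π_1 + 0.36·π_2 + 0.12·π_3 + 0.24·π_4
Solving with the normalization constraint gives π = (0.1946, 0.3543, 0.2383, 0.2127).
So the stationary probability of state I is 0.2127.

0.2127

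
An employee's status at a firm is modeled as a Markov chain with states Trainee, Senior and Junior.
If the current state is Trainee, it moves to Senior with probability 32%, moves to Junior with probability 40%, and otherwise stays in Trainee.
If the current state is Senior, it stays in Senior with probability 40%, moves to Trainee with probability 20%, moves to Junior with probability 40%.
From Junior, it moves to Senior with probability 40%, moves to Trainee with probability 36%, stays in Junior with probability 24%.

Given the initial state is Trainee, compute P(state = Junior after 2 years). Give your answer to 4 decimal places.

Sum over the intermediate state after 1 year:
P = P(Trainee→Trainee)·P(Trainee→Junior) + P(Trainee→Senior)·P(Senior→Junior) + P(Trainee→Junior)·P(Junior→Junior)
  = 0.28×0.4 + 0.32×0.4 + 0.4×0.24
  = 0.1120 + 0.1280 + 0.0960 = 0.3360

0.3360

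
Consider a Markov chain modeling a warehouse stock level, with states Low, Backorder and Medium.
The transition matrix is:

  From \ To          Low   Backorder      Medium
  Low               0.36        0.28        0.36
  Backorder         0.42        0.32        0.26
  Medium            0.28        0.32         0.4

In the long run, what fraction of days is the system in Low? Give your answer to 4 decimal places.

Let the stationary distribution be π with π = πP and π_1 + π_2 + π_3 = 1.
π_1 = 0.36·π_1 + 0.42·π_2 + 0.28·π_3
π_2 = 0.28·π_1 + 0.32·π_2 + 0.32·π_3
Solving with the normalization constraint gives π = (0.3509, 0.3060, 0.3431).
So the stationary probability of Low is 0.3509.

0.3509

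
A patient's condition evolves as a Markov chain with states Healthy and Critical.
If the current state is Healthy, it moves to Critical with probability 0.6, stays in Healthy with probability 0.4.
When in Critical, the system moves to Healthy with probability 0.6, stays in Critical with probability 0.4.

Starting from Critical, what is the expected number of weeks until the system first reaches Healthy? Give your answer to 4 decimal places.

Let t(s) be the expected number of weeks to first reach Healthy from state s, with t(Healthy) = 0. Conditioning on the first week:
t(Critical) = 1 + 0.4·t(Critical)
Solving: t(Critical) = 1.6667.
Expected weeks from Critical to Healthy: 1.6667.

1.6667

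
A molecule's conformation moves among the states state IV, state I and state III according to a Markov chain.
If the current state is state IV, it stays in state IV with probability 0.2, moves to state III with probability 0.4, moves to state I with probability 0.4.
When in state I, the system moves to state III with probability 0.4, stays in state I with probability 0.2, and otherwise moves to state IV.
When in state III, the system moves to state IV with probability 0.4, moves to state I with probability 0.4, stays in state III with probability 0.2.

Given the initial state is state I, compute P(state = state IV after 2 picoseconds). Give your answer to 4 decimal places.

0.3200

Sum over the intermediate state after 1 picosecond:
P = P(state I→state IV)·P(state IV→state IV) + P(state I→state I)·P(state I→state IV) + P(state I→state III)·P(state III→state IV)
  = 0.4×0.2 + 0.2×0.4 + 0.4×0.4
  = 0.0800 + 0.0800 + 0.1600 = 0.3200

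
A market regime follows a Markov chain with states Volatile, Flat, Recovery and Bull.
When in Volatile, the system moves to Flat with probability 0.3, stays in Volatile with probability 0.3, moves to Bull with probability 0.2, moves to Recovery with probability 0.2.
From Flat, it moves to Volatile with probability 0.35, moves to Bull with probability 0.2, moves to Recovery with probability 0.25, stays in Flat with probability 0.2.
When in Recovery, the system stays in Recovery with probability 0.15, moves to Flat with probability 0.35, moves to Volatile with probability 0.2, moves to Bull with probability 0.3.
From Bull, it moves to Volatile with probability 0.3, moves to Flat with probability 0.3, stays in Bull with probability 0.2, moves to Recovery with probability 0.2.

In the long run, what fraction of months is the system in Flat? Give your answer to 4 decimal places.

0.2820

Let the stationary distribution be π with π = πP and π_1 + π_2 + π_3 + π_4 = 1.
π_1 = 0.3·π_1 + 0.35·π_2 + 0.2·π_3 + 0.3·π_4
π_2 = 0.3·π_1 + 0.2·π_2 + 0.35·π_3 + 0.3·π_4
π_3 = 0.2·π_1 + 0.25·π_2 + 0.15·π_3 + 0.2·π_4
Solving with the normalization constraint gives π = (0.2937, 0.2820, 0.2039, 0.2204).
So the stationary probability of Flat is 0.2820.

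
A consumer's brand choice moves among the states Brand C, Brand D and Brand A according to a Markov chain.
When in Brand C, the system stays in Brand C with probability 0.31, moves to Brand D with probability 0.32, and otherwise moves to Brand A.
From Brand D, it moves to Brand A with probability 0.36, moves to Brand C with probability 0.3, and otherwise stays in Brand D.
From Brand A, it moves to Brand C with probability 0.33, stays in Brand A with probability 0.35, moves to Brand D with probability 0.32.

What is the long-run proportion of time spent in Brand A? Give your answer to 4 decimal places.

0.3595

Let the stationary distribution be π with π = πP and π_1 + π_2 + π_3 = 1.
π_1 = 0.31·π_1 + 0.3·π_2 + 0.33·π_3
π_2 = 0.32·π_1 + 0.34·π_2 + 0.32·π_3
Solving with the normalization constraint gives π = (0.3139, 0.3265, 0.3595).
So the stationary probability of Brand A is 0.3595.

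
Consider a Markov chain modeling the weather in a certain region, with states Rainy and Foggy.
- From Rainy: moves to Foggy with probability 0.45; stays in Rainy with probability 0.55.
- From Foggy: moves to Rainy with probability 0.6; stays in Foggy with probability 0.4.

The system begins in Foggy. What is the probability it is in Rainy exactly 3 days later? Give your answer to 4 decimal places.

Propagate the distribution vector 3 days from Foggy.
After 0 days: (0.0000, 1.0000)
After 1 day: (0.6000, 0.4000)
After 2 days: (0.5700, 0.4300)
After 3 days: (0.5715, 0.4285)
P(in Rainy after 3 days) = 0.5715

0.5715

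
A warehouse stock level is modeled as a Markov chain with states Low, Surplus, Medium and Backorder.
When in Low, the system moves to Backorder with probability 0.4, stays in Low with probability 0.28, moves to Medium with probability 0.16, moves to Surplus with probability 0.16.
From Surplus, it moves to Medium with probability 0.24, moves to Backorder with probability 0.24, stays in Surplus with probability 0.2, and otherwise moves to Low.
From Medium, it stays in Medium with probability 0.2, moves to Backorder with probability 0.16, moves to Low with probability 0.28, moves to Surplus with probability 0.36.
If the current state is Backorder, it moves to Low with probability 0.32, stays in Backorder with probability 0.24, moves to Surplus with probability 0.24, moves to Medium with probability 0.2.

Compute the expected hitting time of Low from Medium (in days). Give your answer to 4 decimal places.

Let t(s) be the expected number of days to first reach Low from state s, with t(Low) = 0. Conditioning on the first day:
t(Surplus) = 1 + 0.2·t(Surplus) + 0.24·t(Medium) + 0.24·t(Backorder)
t(Medium) = 1 + 0.36·t(Surplus) + 0.2·t(Medium) + 0.16·t(Backorder)
t(Backorder) = 1 + 0.24·t(Surplus) + 0.2·t(Medium) + 0.24·t(Backorder)
Solving: t(Surplus) = 3.2143, t(Medium) = 3.3383, t(Backorder) = 3.2093.
Expected days from Medium to Low: 3.3383.

3.3383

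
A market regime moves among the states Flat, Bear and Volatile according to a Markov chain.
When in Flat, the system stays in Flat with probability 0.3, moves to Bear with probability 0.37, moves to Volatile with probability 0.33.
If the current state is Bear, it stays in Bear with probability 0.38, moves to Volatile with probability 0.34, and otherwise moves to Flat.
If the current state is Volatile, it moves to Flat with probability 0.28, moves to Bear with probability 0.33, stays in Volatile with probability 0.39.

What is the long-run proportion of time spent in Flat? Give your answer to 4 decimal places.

Let the stationary distribution be π with π = πP and π_1 + π_2 + π_3 = 1.
π_1 = 0.3·π_1 + 0.28·π_2 + 0.28·π_3
π_2 = 0.37·π_1 + 0.38·π_2 + 0.33·π_3
Solving with the normalization constraint gives π = (0.2857, 0.3594, 0.3549).
So the stationary probability of Flat is 0.2857.

0.2857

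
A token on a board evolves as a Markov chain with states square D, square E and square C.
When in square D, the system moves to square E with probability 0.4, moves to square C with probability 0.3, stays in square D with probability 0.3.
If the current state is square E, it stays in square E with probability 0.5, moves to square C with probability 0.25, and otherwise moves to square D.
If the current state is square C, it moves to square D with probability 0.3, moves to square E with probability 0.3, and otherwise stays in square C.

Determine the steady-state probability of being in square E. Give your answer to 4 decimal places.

0.4099

Let the stationary distribution be π with π = πP and π_1 + π_2 + π_3 = 1.
π_1 = 0.3·π_1 + 0.25·π_2 + 0.3·π_3
π_2 = 0.4·π_1 + 0.5·π_2 + 0.3·π_3
Solving with the normalization constraint gives π = (0.2795, 0.4099, 0.3106).
So the stationary probability of square E is 0.4099.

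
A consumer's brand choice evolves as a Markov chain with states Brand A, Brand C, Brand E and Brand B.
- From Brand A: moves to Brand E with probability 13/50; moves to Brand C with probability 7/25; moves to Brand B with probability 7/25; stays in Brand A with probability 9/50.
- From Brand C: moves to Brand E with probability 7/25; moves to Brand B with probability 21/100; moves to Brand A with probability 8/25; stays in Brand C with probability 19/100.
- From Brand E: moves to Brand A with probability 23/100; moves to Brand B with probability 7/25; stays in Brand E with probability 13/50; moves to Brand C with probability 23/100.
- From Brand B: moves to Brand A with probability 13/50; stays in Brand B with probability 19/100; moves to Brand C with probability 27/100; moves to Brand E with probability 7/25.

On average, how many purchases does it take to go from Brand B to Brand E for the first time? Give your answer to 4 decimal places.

Let t(s) be the expected number of purchases to first reach Brand E from state s, with t(Brand E) = 0. Conditioning on the first purchase:
t(Brand A) = 1 + 0.18·t(Brand A) + 0.28·t(Brand C) + 0.28·t(Brand B)
t(Brand C) = 1 + 0.32·t(Brand A) + 0.19·t(Brand C) + 0.21·t(Brand B)
t(Brand B) = 1 + 0.26·t(Brand A) + 0.27·t(Brand C) + 0.19·t(Brand B)
Solving: t(Brand A) = 3.7050, t(Brand C) = 3.6414, t(Brand B) = 3.6376.
Expected purchases from Brand B to Brand E: 3.6376.

3.6376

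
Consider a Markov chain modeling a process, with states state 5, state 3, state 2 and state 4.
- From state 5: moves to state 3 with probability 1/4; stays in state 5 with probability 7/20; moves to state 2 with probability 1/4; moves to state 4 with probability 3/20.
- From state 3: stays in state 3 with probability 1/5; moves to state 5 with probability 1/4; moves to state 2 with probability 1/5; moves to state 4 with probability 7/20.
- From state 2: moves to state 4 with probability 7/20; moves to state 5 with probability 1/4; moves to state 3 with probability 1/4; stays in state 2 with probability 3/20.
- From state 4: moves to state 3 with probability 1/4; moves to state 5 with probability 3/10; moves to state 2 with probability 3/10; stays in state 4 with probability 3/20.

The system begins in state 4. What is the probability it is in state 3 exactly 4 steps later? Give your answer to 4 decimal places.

0.2381

Propagate the distribution vector 4 steps from state 4.
After 0 steps: (0.0000, 0.0000, 0.0000, 1.0000)
After 1 step: (0.3000, 0.2500, 0.3000, 0.1500)
After 2 steps: (0.2875, 0.2375, 0.2150, 0.2600)
After 3 steps: (0.2918, 0.2381, 0.2296, 0.2405)
After 4 steps: (0.2912, 0.2381, 0.2272, 0.2436)
P(in state 3 after 4 steps) = 0.2381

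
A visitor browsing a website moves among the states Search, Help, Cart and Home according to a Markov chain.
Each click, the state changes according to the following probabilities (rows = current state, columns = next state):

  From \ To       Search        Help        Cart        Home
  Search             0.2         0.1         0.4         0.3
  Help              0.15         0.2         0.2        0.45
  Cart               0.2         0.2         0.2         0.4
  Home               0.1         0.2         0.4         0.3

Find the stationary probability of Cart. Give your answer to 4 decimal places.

Let the stationary distribution be π with π = πP and π_1 + π_2 + π_3 + π_4 = 1.
π_1 = 0.2·π_1 + 0.15·π_2 + 0.2·π_3 + 0.1·π_4
π_2 = 0.1·π_1 + 0.2·π_2 + 0.2·π_3 + 0.2·π_4
π_3 = 0.4·π_1 + 0.2·π_2 + 0.2·π_3 + 0.4·π_4
Solving with the normalization constraint gives π = (0.1550, 0.1845, 0.3026, 0.3579).
So the stationary probability of Cart is 0.3026.

0.3026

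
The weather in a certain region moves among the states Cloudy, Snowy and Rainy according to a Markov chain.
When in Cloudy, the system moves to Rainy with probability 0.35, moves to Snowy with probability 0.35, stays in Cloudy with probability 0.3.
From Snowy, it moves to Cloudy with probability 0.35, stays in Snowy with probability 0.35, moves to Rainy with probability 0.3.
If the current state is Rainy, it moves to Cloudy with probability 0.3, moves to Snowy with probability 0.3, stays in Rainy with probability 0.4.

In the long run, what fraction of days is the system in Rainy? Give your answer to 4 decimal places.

Let the stationary distribution be π with π = πP and π_1 + π_2 + π_3 = 1.
π_1 = 0.3·π_1 + 0.35·π_2 + 0.3·π_3
π_2 = 0.35·π_1 + 0.35·π_2 + 0.3·π_3
Solving with the normalization constraint gives π = (0.3166, 0.3325, 0.3509).
So the stationary probability of Rainy is 0.3509.

0.3509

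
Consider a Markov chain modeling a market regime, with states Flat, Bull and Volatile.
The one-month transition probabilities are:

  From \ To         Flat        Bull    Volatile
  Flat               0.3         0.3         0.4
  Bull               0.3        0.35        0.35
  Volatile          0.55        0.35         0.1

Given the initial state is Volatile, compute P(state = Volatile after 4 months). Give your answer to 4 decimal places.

0.2999

Propagate the distribution vector 4 months from Volatile.
After 0 months: (0.0000, 0.0000, 1.0000)
After 1 month: (0.5500, 0.3500, 0.1000)
After 2 months: (0.3250, 0.3225, 0.3525)
After 3 months: (0.3881, 0.3338, 0.2781)
After 4 months: (0.3695, 0.3306, 0.2999)
P(in Volatile after 4 months) = 0.2999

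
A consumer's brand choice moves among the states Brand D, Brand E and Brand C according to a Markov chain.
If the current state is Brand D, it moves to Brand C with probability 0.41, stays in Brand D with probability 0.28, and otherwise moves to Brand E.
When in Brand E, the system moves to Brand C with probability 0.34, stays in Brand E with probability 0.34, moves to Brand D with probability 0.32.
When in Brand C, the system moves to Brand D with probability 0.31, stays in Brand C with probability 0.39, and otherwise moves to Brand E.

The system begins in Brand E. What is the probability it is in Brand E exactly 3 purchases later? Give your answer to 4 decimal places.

Propagate the distribution vector 3 purchases from Brand E.
After 0 purchases: (0.0000, 1.0000, 0.0000)
After 1 purchase: (0.3200, 0.3400, 0.3400)
After 2 purchases: (0.3038, 0.3168, 0.3794)
After 3 purchases: (0.3041, 0.3157, 0.3802)
P(in Brand E after 3 purchases) = 0.3157

0.3157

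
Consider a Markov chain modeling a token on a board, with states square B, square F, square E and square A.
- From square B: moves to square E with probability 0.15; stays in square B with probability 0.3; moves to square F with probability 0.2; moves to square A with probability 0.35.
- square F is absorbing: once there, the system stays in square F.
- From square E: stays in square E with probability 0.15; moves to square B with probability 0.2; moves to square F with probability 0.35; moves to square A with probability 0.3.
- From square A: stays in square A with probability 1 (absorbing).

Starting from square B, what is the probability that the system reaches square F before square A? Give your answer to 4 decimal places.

0.3938

Let h(s) be the probability of absorption at square F starting from transient state s. Then h(square F) = 1 and h(square A) = 0. By first-step analysis:
h(square B) = 0.3·h(square B) + 0.2·1 + 0.15·h(square E) + 0.35·0
h(square E) = 0.2·h(square B) + 0.35·1 + 0.15·h(square E) + 0.3·0
Solving: h(square B) = 0.3938, h(square E) = 0.5044.
Starting from square B, the probability is 0.3938.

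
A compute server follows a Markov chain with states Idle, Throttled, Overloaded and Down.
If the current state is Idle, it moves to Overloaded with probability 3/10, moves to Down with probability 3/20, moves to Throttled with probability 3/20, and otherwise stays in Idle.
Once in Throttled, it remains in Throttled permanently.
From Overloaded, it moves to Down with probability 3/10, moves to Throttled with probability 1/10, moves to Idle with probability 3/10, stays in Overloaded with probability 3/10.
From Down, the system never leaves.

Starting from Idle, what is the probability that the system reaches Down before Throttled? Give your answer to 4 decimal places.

0.5909

Let h(s) be the probability of absorption at Down starting from transient state s. Then h(Down) = 1 and h(Throttled) = 0. By first-step analysis:
h(Idle) = 0.4·h(Idle) + 0.15·0 + 0.3·h(Overloaded) + 0.15·1
h(Overloaded) = 0.3·h(Idle) + 0.1·0 + 0.3·h(Overloaded) + 0.3·1
Solving: h(Idle) = 0.5909, h(Overloaded) = 0.6818.
Starting from Idle, the probability is 0.5909.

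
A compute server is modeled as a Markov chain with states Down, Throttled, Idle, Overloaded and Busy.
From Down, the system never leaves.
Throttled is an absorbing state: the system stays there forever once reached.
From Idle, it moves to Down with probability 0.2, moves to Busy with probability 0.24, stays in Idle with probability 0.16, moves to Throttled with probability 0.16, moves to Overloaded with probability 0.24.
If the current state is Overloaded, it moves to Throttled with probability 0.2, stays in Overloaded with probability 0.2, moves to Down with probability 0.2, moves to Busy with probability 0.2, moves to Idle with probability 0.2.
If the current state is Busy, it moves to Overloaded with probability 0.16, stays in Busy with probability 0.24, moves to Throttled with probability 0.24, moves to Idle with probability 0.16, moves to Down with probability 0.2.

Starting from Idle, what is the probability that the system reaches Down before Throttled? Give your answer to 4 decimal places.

0.5167

Let h(s) be the probability of absorption at Down starting from transient state s. Then h(Down) = 1 and h(Throttled) = 0. By first-step analysis:
h(Idle) = 0.2·1 + 0.16·0 + 0.16·h(Idle) + 0.24·h(Overloaded) + 0.24·h(Busy)
h(Overloaded) = 0.2·1 + 0.2·0 + 0.2·h(Idle) + 0.2·h(Overloaded) + 0.2·h(Busy)
h(Busy) = 0.2·1 + 0.24·0 + 0.16·h(Idle) + 0.16·h(Overloaded) + 0.24·h(Busy)
Solving: h(Idle) = 0.5167, h(Overloaded) = 0.4984, h(Busy) = 0.4769.
Starting from Idle, the probability is 0.5167.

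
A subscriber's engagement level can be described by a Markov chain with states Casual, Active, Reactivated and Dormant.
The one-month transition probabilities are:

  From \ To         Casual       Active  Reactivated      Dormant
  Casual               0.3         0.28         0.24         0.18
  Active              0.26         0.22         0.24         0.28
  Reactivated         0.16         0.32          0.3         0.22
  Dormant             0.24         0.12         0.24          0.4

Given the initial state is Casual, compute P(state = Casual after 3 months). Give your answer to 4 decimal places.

0.2392

Propagate the distribution vector 3 months from Casual.
After 0 months: (1.0000, 0.0000, 0.0000, 0.0000)
After 1 month: (0.3000, 0.2800, 0.2400, 0.1800)
After 2 months: (0.2444, 0.2440, 0.2544, 0.2572)
After 3 months: (0.2392, 0.2344, 0.2553, 0.2712)
P(in Casual after 3 months) = 0.2392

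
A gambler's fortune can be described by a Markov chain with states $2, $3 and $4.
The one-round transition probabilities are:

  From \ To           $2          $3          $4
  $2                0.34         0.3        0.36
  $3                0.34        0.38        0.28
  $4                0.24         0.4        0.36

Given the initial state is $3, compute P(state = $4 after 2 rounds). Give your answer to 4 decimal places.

0.3296

Sum over the intermediate state after 1 round:
P = P($3→$2)·P($2→$4) + P($3→$3)·P($3→$4) + P($3→$4)·P($4→$4)
  = 0.34×0.36 + 0.38×0.28 + 0.28×0.36
  = 0.1224 + 0.1064 + 0.1008 = 0.3296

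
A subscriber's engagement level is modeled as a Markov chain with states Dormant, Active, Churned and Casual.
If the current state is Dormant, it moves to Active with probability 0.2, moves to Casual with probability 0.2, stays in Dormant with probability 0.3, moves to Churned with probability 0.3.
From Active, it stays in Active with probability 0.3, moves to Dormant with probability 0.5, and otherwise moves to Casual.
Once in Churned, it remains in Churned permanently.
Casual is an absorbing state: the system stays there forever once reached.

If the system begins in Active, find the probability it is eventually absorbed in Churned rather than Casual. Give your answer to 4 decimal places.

0.3846

Let h(s) be the probability of absorption at Churned starting from transient state s. Then h(Churned) = 1 and h(Casual) = 0. By first-step analysis:
h(Dormant) = 0.3·h(Dormant) + 0.2·h(Active) + 0.3·1 + 0.2·0
h(Active) = 0.5·h(Dormant) + 0.3·h(Active) + 0.2·0
Solving: h(Dormant) = 0.5385, h(Active) = 0.3846.
Starting from Active, the probability is 0.3846.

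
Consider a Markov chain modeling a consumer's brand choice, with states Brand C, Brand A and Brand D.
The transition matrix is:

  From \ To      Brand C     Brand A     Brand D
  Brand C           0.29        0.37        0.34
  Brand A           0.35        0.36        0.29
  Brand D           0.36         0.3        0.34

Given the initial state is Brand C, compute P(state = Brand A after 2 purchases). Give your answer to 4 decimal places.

Sum over the intermediate state after 1 purchase:
P = P(Brand C→Brand C)·P(Brand C→Brand A) + P(Brand C→Brand A)·P(Brand A→Brand A) + P(Brand C→Brand D)·P(Brand D→Brand A)
  = 0.29×0.37 + 0.37×0.36 + 0.34×0.3
  = 0.1073 + 0.1332 + 0.1020 = 0.3425

0.3425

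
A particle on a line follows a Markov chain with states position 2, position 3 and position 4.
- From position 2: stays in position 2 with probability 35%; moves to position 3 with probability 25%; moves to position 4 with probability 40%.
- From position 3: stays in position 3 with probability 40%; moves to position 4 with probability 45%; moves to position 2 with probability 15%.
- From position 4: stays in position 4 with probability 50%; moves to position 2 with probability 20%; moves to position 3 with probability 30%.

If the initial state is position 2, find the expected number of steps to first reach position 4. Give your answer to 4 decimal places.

2.4113

Let t(s) be the expected number of steps to first reach position 4 from state s, with t(position 4) = 0. Conditioning on the first step:
t(position 2) = 1 + 0.35·t(position 2) + 0.25·t(position 3)
t(position 3) = 1 + 0.15·t(position 2) + 0.4·t(position 3)
Solving: t(position 2) = 2.4113, t(position 3) = 2.2695.
Expected steps from position 2 to position 4: 2.4113.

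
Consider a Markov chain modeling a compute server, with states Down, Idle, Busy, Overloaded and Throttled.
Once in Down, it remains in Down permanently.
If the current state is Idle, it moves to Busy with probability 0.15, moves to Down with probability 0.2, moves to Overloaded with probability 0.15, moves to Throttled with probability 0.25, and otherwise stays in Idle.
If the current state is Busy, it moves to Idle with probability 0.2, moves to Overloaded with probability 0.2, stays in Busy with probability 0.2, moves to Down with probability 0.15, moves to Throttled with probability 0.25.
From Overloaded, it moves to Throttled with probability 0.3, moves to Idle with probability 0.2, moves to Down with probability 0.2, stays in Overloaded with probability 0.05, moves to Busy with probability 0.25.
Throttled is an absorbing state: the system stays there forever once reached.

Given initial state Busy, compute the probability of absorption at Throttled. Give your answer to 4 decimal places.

Let h(s) be the probability of absorption at Throttled starting from transient state s. Then h(Throttled) = 1 and h(Down) = 0. By first-step analysis:
h(Idle) = 0.2·0 + 0.25·h(Idle) + 0.15·h(Busy) + 0.15·h(Overloaded) + 0.25·1
h(Busy) = 0.15·0 + 0.2·h(Idle) + 0.2·h(Busy) + 0.2·h(Overloaded) + 0.25·1
h(Overloaded) = 0.2·0 + 0.2·h(Idle) + 0.25·h(Busy) + 0.05·h(Overloaded) + 0.3·1
Solving: h(Idle) = 0.5734, h(Busy) = 0.6048, h(Overloaded) = 0.5957.
Starting from Busy, the probability is 0.6048.

0.6048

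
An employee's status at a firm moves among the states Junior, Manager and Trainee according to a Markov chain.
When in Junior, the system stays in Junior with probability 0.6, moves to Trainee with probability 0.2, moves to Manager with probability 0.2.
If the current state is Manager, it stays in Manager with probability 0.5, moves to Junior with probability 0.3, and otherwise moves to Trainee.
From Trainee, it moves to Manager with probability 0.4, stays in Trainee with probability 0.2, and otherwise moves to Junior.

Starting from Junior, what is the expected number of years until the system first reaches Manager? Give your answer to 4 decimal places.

4.1667

Let t(s) be the expected number of years to first reach Manager from state s, with t(Manager) = 0. Conditioning on the first year:
t(Junior) = 1 + 0.6·t(Junior) + 0.2·t(Trainee)
t(Trainee) = 1 + 0.4·t(Junior) + 0.2·t(Trainee)
Solving: t(Junior) = 4.1667, t(Trainee) = 3.3333.
Expected years from Junior to Manager: 4.1667.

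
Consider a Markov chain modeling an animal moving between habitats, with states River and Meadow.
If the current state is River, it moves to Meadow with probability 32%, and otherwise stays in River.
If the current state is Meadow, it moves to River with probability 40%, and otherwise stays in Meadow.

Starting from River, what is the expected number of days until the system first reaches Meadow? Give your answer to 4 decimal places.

3.1250

Let t(s) be the expected number of days to first reach Meadow from state s, with t(Meadow) = 0. Conditioning on the first day:
t(River) = 1 + 0.68·t(River)
Solving: t(River) = 3.1250.
Expected days from River to Meadow: 3.1250.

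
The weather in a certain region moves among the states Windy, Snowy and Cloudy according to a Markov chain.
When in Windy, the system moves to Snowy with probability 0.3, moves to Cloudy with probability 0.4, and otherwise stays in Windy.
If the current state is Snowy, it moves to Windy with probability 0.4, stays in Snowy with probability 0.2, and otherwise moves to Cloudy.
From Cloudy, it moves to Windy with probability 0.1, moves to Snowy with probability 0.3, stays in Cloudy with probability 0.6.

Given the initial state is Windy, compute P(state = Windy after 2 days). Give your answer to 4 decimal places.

Sum over the intermediate state after 1 day:
P = P(Windy→Windy)·P(Windy→Windy) + P(Windy→Snowy)·P(Snowy→Windy) + P(Windy→Cloudy)·P(Cloudy→Windy)
  = 0.3×0.3 + 0.3×0.4 + 0.4×0.1
  = 0.0900 + 0.1200 + 0.0400 = 0.2500

0.2500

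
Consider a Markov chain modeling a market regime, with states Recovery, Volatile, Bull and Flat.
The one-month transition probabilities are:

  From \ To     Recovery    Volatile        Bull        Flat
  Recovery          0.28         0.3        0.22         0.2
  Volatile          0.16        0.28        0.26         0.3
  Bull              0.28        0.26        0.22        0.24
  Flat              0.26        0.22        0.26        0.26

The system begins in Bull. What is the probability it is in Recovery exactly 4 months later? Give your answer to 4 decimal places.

0.2432

Propagate the distribution vector 4 months from Bull.
After 0 months: (0.0000, 0.0000, 1.0000, 0.0000)
After 1 month: (0.2800, 0.2600, 0.2200, 0.2400)
After 2 months: (0.2440, 0.2668, 0.2400, 0.2492)
After 3 months: (0.2430, 0.2651, 0.2406, 0.2512)
After 4 months: (0.2432, 0.2650, 0.2407, 0.2512)
P(in Recovery after 4 months) = 0.2432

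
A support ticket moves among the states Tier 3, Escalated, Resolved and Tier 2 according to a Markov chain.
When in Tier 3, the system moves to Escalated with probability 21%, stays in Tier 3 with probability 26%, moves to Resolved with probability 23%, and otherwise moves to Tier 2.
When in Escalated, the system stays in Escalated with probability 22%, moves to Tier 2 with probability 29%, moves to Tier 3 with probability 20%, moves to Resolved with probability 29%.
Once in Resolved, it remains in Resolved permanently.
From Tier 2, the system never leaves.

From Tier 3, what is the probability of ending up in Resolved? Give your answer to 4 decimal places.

Let h(s) be the probability of absorption at Resolved starting from transient state s. Then h(Resolved) = 1 and h(Tier 2) = 0. By first-step analysis:
h(Tier 3) = 0.26·h(Tier 3) + 0.21·h(Escalated) + 0.23·1 + 0.3·0
h(Escalated) = 0.2·h(Tier 3) + 0.22·h(Escalated) + 0.29·1 + 0.29·0
Solving: h(Tier 3) = 0.4490, h(Escalated) = 0.4869.
Starting from Tier 3, the probability is 0.4490.

0.4490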